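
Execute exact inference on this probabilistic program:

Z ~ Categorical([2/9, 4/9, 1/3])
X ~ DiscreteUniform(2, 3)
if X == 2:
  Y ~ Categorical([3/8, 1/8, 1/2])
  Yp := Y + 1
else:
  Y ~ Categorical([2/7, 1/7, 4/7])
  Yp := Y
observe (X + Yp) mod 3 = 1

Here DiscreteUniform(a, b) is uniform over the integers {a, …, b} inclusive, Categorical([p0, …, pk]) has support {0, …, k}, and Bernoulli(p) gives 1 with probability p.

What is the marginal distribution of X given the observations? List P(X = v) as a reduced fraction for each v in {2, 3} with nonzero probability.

P(X=2) = 7/15, P(X=3) = 8/15

Enumerate traces; 6 have nonzero weight after conditioning:
  (Z=0, X=2, Y=1) weight 1/72
  (Z=0, X=3, Y=1) weight 1/63
  (Z=1, X=2, Y=1) weight 1/36
  (Z=1, X=3, Y=1) weight 2/63
  (Z=2, X=2, Y=1) weight 1/48
  (Z=2, X=3, Y=1) weight 1/42
Group by X:
  weight(X=2) = 1/16
  weight(X=3) = 1/14
Total weight = 1/16 + 1/14 = 15/112
P(X=2 | obs) = 1/16 / 15/112 = 7/15
P(X=3 | obs) = 1/14 / 15/112 = 8/15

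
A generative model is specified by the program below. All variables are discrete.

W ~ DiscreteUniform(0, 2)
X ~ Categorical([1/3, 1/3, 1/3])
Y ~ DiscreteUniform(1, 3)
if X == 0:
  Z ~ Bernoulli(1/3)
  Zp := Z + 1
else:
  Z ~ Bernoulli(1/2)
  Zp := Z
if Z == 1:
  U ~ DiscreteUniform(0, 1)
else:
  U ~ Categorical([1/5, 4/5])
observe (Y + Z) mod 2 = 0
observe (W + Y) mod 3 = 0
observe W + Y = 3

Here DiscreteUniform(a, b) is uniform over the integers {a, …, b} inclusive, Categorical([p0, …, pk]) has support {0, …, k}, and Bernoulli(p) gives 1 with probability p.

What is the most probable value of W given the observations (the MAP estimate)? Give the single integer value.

Enumerate traces; 18 have nonzero weight after conditioning:
  (W=0, X=0, Y=3, Z=1, U=0) weight 1/162
  (W=0, X=0, Y=3, Z=1, U=1) weight 1/162
  (W=0, X=1, Y=3, Z=1, U=0) weight 1/108
  (W=0, X=1, Y=3, Z=1, U=1) weight 1/108
  (W=0, X=2, Y=3, Z=1, U=0) weight 1/108
  (W=0, X=2, Y=3, Z=1, U=1) weight 1/108
  (W=1, X=0, Y=2, Z=0, U=0) weight 2/405
  (W=1, X=0, Y=2, Z=0, U=1) weight 8/405
  (W=2, X=0, Y=1, Z=1, U=0) weight 1/162
  … 9 more
Group by W:
  weight(W=0) = 4/81
  weight(W=1) = 5/81
  weight(W=2) = 4/81
Total weight = 4/81 + 5/81 + 4/81 = 13/81
P(W=0 | obs) = 4/81 / 13/81 = 4/13
P(W=1 | obs) = 5/81 / 13/81 = 5/13
P(W=2 | obs) = 4/81 / 13/81 = 4/13
argmax = 1

argmax_v P(W = v | obs) = 1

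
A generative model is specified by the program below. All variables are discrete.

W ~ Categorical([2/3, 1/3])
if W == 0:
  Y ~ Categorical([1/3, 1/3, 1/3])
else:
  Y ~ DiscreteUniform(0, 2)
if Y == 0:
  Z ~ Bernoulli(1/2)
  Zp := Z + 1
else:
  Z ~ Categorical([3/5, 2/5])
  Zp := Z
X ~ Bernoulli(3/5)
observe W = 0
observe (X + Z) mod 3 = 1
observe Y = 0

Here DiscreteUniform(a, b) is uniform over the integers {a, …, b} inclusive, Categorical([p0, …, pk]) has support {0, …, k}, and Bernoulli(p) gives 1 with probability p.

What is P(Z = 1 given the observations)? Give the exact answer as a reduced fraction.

Enumerate traces; 2 have nonzero weight after conditioning:
  (W=0, Y=0, Z=0, X=1) weight 1/15
  (W=0, Y=0, Z=1, X=0) weight 2/45
Group by Z:
  weight(Z=0) = 1/15
  weight(Z=1) = 2/45
Total weight = 1/15 + 2/45 = 1/9
P(Z=0 | obs) = 1/15 / 1/9 = 3/5
P(Z=1 | obs) = 2/45 / 1/9 = 2/5

P(Z = 1 | obs) = 2/5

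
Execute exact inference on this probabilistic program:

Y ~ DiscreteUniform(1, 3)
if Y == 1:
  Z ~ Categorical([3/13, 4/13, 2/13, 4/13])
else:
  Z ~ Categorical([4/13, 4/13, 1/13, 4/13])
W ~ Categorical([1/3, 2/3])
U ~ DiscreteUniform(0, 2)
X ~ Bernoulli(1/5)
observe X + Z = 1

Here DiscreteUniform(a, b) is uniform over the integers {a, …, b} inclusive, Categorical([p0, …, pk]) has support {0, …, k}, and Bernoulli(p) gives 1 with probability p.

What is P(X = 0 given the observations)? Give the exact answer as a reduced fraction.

P(X = 0 | obs) = 48/59

Enumerate traces; 36 have nonzero weight after conditioning:
  (Y=1, Z=0, W=0, U=0, X=1) weight 1/585
  (Y=1, Z=0, W=0, U=1, X=1) weight 1/585
  (Y=1, Z=0, W=0, U=2, X=1) weight 1/585
  (Y=1, Z=0, W=1, U=0, X=1) weight 2/585
  (Y=1, Z=0, W=1, U=1, X=1) weight 2/585
  (Y=1, Z=0, W=1, U=2, X=1) weight 2/585
  (Y=1, Z=1, W=0, U=0, X=0) weight 16/1755
  (Y=1, Z=1, W=0, U=1, X=0) weight 16/1755
  … 28 more
Group by X:
  weight(X=0) = 16/65
  weight(X=1) = 11/195
Total weight = 16/65 + 11/195 = 59/195
P(X=0 | obs) = 16/65 / 59/195 = 48/59
P(X=1 | obs) = 11/195 / 59/195 = 11/59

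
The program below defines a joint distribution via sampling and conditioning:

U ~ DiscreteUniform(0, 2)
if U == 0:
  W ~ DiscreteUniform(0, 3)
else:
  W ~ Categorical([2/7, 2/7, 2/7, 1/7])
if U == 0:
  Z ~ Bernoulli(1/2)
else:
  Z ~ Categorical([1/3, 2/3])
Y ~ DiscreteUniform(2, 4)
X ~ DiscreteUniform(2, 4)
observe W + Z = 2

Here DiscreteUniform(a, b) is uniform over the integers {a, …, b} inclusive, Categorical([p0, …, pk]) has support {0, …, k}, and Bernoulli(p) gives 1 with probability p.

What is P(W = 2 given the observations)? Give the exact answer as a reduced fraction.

P(W = 2 | obs) = 53/138

Enumerate traces; 54 have nonzero weight after conditioning:
  (U=0, W=1, Z=1, Y=2, X=2) weight 1/216
  (U=0, W=1, Z=1, Y=2, X=3) weight 1/216
  (U=0, W=1, Z=1, Y=2, X=4) weight 1/216
  (U=0, W=1, Z=1, Y=3, X=2) weight 1/216
  (U=0, W=1, Z=1, Y=3, X=3) weight 1/216
  (U=0, W=1, Z=1, Y=3, X=4) weight 1/216
  (U=0, W=1, Z=1, Y=4, X=2) weight 1/216
  (U=0, W=1, Z=1, Y=4, X=3) weight 1/216
  (U=0, W=2, Z=0, Y=2, X=2) weight 1/216
  … 45 more
Group by W:
  weight(W=1) = 85/504
  weight(W=2) = 53/504
Total weight = 85/504 + 53/504 = 23/84
P(W=1 | obs) = 85/504 / 23/84 = 85/138
P(W=2 | obs) = 53/504 / 23/84 = 53/138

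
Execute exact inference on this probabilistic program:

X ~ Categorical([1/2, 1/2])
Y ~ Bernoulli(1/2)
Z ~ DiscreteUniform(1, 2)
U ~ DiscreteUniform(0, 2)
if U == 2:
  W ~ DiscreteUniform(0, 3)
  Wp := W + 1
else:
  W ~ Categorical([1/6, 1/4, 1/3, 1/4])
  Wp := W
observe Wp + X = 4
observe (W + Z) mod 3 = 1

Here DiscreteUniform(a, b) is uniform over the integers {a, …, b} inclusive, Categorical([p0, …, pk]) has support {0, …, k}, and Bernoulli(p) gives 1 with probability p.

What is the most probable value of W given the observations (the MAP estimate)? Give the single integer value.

Enumerate traces; 8 have nonzero weight after conditioning:
  (X=0, Y=0, Z=1, U=2, W=3) weight 1/96
  (X=0, Y=1, Z=1, U=2, W=3) weight 1/96
  (X=1, Y=0, Z=1, U=0, W=3) weight 1/96
  (X=1, Y=0, Z=1, U=1, W=3) weight 1/96
  (X=1, Y=0, Z=2, U=2, W=2) weight 1/96
  (X=1, Y=1, Z=1, U=0, W=3) weight 1/96
  (X=1, Y=1, Z=1, U=1, W=3) weight 1/96
  (X=1, Y=1, Z=2, U=2, W=2) weight 1/96
Group by W:
  weight(W=2) = 1/48
  weight(W=3) = 1/16
Total weight = 1/48 + 1/16 = 1/12
P(W=2 | obs) = 1/48 / 1/12 = 1/4
P(W=3 | obs) = 1/16 / 1/12 = 3/4
argmax = 3

argmax_v P(W = v | obs) = 3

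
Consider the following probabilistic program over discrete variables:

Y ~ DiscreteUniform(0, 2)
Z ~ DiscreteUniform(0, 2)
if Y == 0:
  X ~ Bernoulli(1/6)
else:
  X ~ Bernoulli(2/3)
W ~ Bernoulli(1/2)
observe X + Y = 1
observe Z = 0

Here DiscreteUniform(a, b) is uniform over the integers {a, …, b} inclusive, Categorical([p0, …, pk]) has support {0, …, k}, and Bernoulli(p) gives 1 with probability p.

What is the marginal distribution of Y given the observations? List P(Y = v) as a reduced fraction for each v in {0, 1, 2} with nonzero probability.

P(Y=0) = 1/3, P(Y=1) = 2/3

Enumerate traces; 4 have nonzero weight after conditioning:
  (Y=0, Z=0, X=1, W=0) weight 1/108
  (Y=0, Z=0, X=1, W=1) weight 1/108
  (Y=1, Z=0, X=0, W=0) weight 1/54
  (Y=1, Z=0, X=0, W=1) weight 1/54
Group by Y:
  weight(Y=0) = 1/54
  weight(Y=1) = 1/27
Total weight = 1/54 + 1/27 = 1/18
P(Y=0 | obs) = 1/54 / 1/18 = 1/3
P(Y=1 | obs) = 1/27 / 1/18 = 2/3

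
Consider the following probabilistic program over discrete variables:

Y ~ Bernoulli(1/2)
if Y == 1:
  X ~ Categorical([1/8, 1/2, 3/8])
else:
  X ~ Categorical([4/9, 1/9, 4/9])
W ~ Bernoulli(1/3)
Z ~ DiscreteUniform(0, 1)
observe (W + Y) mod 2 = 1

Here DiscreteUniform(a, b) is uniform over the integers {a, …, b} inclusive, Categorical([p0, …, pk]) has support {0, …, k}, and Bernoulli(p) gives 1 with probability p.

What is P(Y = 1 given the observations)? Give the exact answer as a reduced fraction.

P(Y = 1 | obs) = 2/3

Enumerate traces; 12 have nonzero weight after conditioning:
  (Y=0, X=0, W=1, Z=0) weight 1/27
  (Y=0, X=0, W=1, Z=1) weight 1/27
  (Y=0, X=1, W=1, Z=0) weight 1/108
  (Y=0, X=1, W=1, Z=1) weight 1/108
  (Y=0, X=2, W=1, Z=0) weight 1/27
  (Y=0, X=2, W=1, Z=1) weight 1/27
  (Y=1, X=0, W=0, Z=0) weight 1/48
  (Y=1, X=0, W=0, Z=1) weight 1/48
  … 4 more
Group by Y:
  weight(Y=0) = 1/6
  weight(Y=1) = 1/3
Total weight = 1/6 + 1/3 = 1/2
P(Y=0 | obs) = 1/6 / 1/2 = 1/3
P(Y=1 | obs) = 1/3 / 1/2 = 2/3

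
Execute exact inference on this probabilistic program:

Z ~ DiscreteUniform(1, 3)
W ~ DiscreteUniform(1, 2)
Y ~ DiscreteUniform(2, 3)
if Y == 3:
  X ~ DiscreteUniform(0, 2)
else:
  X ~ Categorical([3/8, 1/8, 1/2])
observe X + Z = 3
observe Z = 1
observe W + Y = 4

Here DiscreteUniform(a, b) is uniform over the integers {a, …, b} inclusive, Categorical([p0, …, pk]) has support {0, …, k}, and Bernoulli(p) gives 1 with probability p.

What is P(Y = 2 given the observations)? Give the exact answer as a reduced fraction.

Enumerate traces; 2 have nonzero weight after conditioning:
  (Z=1, W=1, Y=3, X=2) weight 1/36
  (Z=1, W=2, Y=2, X=2) weight 1/24
Group by Y:
  weight(Y=2) = 1/24
  weight(Y=3) = 1/36
Total weight = 1/24 + 1/36 = 5/72
P(Y=2 | obs) = 1/24 / 5/72 = 3/5
P(Y=3 | obs) = 1/36 / 5/72 = 2/5

P(Y = 2 | obs) = 3/5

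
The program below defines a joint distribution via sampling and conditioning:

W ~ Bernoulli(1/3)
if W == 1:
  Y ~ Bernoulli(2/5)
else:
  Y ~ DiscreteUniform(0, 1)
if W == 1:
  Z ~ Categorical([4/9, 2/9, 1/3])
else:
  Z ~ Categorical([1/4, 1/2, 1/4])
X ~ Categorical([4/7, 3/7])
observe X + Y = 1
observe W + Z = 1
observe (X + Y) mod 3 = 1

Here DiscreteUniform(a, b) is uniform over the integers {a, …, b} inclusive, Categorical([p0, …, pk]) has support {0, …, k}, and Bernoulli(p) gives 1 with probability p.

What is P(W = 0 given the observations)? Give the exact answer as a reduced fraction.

P(W = 0 | obs) = 315/451

Enumerate traces; 4 have nonzero weight after conditioning:
  (W=0, Y=0, Z=1, X=1) weight 1/14
  (W=0, Y=1, Z=1, X=0) weight 2/21
  (W=1, Y=0, Z=0, X=1) weight 4/105
  (W=1, Y=1, Z=0, X=0) weight 32/945
Group by W:
  weight(W=0) = 1/6
  weight(W=1) = 68/945
Total weight = 1/6 + 68/945 = 451/1890
P(W=0 | obs) = 1/6 / 451/1890 = 315/451
P(W=1 | obs) = 68/945 / 451/1890 = 136/451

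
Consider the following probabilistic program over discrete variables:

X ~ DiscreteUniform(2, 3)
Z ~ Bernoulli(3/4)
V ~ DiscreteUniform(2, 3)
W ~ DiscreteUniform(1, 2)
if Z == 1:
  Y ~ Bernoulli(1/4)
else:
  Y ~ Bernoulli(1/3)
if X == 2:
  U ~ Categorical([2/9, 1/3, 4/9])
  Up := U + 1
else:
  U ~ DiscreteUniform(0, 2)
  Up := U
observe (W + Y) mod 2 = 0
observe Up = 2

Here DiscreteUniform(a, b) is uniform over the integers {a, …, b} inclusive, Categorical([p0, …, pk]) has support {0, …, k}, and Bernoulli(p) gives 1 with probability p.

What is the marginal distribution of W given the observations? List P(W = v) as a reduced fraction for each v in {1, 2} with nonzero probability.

Enumerate traces; 16 have nonzero weight after conditioning:
  (X=2, Z=0, V=2, W=1, Y=1, U=1) weight 1/288
  (X=2, Z=0, V=2, W=2, Y=0, U=1) weight 1/144
  (X=2, Z=0, V=3, W=1, Y=1, U=1) weight 1/288
  (X=2, Z=0, V=3, W=2, Y=0, U=1) weight 1/144
  (X=2, Z=1, V=2, W=1, Y=1, U=1) weight 1/128
  (X=2, Z=1, V=2, W=2, Y=0, U=1) weight 3/128
  (X=2, Z=1, V=3, W=1, Y=1, U=1) weight 1/128
  (X=2, Z=1, V=3, W=2, Y=0, U=1) weight 3/128
  … 8 more
Group by W:
  weight(W=1) = 13/288
  weight(W=2) = 35/288
Total weight = 13/288 + 35/288 = 1/6
P(W=1 | obs) = 13/288 / 1/6 = 13/48
P(W=2 | obs) = 35/288 / 1/6 = 35/48

P(W=1) = 13/48, P(W=2) = 35/48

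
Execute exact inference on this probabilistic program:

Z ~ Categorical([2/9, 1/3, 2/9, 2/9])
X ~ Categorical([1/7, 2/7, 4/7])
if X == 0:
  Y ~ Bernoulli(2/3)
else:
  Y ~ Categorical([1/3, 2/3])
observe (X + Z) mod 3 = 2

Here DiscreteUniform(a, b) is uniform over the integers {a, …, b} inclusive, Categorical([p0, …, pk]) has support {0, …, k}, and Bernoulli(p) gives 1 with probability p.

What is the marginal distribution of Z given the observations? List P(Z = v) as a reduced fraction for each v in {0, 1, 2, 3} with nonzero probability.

P(Z=0) = 1/3, P(Z=1) = 1/4, P(Z=2) = 1/12, P(Z=3) = 1/3

Enumerate traces; 8 have nonzero weight after conditioning:
  (Z=0, X=2, Y=0) weight 8/189
  (Z=0, X=2, Y=1) weight 16/189
  (Z=1, X=1, Y=0) weight 2/63
  (Z=1, X=1, Y=1) weight 4/63
  (Z=2, X=0, Y=0) weight 2/189
  (Z=2, X=0, Y=1) weight 4/189
  (Z=3, X=2, Y=0) weight 8/189
  (Z=3, X=2, Y=1) weight 16/189
Group by Z:
  weight(Z=0) = 8/63
  weight(Z=1) = 2/21
  weight(Z=2) = 2/63
  weight(Z=3) = 8/63
Total weight = 8/63 + 2/21 + 2/63 + 8/63 = 8/21
P(Z=0 | obs) = 8/63 / 8/21 = 1/3
P(Z=1 | obs) = 2/21 / 8/21 = 1/4
P(Z=2 | obs) = 2/63 / 8/21 = 1/12
P(Z=3 | obs) = 8/63 / 8/21 = 1/3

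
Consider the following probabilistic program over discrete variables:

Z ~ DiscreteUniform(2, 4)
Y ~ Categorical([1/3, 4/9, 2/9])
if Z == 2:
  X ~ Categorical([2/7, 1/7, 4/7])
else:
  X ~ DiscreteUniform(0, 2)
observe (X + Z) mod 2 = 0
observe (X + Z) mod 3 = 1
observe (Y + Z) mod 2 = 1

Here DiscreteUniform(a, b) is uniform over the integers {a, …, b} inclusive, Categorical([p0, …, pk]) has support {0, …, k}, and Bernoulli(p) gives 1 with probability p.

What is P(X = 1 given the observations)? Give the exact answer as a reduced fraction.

P(X = 1 | obs) = 35/111

Enumerate traces; 4 have nonzero weight after conditioning:
  (Z=2, Y=1, X=2) weight 16/189
  (Z=3, Y=0, X=1) weight 1/27
  (Z=3, Y=2, X=1) weight 2/81
  (Z=4, Y=1, X=0) weight 4/81
Group by X:
  weight(X=0) = 4/81
  weight(X=1) = 5/81
  weight(X=2) = 16/189
Total weight = 4/81 + 5/81 + 16/189 = 37/189
P(X=0 | obs) = 4/81 / 37/189 = 28/111
P(X=1 | obs) = 5/81 / 37/189 = 35/111
P(X=2 | obs) = 16/189 / 37/189 = 16/37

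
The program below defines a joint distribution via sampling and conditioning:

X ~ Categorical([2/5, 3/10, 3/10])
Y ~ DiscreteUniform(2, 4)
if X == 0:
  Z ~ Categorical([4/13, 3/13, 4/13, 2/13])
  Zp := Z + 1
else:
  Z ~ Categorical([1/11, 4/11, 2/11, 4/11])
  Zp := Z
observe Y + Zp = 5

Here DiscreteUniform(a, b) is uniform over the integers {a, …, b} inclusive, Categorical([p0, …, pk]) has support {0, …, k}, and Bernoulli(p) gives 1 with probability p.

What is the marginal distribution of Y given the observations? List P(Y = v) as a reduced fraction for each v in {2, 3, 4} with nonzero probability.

Enumerate traces; 9 have nonzero weight after conditioning:
  (X=0, Y=2, Z=2) weight 8/195
  (X=0, Y=3, Z=1) weight 2/65
  (X=0, Y=4, Z=0) weight 8/195
  (X=1, Y=2, Z=3) weight 2/55
  (X=1, Y=3, Z=2) weight 1/55
  (X=1, Y=4, Z=1) weight 2/55
  (X=2, Y=2, Z=3) weight 2/55
  (X=2, Y=3, Z=2) weight 1/55
  … 1 more
Group by Y:
  weight(Y=2) = 244/2145
  weight(Y=3) = 48/715
  weight(Y=4) = 244/2145
Total weight = 244/2145 + 48/715 + 244/2145 = 632/2145
P(Y=2 | obs) = 244/2145 / 632/2145 = 61/158
P(Y=3 | obs) = 48/715 / 632/2145 = 18/79
P(Y=4 | obs) = 244/2145 / 632/2145 = 61/158

P(Y=2) = 61/158, P(Y=3) = 18/79, P(Y=4) = 61/158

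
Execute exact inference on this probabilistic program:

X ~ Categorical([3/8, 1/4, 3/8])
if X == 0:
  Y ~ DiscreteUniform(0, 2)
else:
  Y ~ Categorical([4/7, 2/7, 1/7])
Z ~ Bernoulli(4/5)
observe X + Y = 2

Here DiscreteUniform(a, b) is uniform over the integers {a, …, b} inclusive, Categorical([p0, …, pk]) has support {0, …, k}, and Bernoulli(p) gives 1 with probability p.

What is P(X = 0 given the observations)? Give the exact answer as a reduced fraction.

Enumerate traces; 6 have nonzero weight after conditioning:
  (X=0, Y=2, Z=0) weight 1/40
  (X=0, Y=2, Z=1) weight 1/10
  (X=1, Y=1, Z=0) weight 1/70
  (X=1, Y=1, Z=1) weight 2/35
  (X=2, Y=0, Z=0) weight 3/70
  (X=2, Y=0, Z=1) weight 6/35
Group by X:
  weight(X=0) = 1/8
  weight(X=1) = 1/14
  weight(X=2) = 3/14
Total weight = 1/8 + 1/14 + 3/14 = 23/56
P(X=0 | obs) = 1/8 / 23/56 = 7/23
P(X=1 | obs) = 1/14 / 23/56 = 4/23
P(X=2 | obs) = 3/14 / 23/56 = 12/23

P(X = 0 | obs) = 7/23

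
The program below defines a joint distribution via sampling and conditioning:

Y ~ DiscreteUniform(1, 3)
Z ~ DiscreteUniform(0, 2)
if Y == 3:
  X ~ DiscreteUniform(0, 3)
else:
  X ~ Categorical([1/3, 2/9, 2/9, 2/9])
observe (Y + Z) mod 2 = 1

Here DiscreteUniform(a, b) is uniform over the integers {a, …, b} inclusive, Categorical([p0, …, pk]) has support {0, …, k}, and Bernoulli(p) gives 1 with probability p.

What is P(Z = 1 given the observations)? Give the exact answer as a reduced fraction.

Enumerate traces; 20 have nonzero weight after conditioning:
  (Y=1, Z=0, X=0) weight 1/27
  (Y=1, Z=0, X=1) weight 2/81
  (Y=1, Z=0, X=2) weight 2/81
  (Y=1, Z=0, X=3) weight 2/81
  (Y=1, Z=2, X=0) weight 1/27
  (Y=1, Z=2, X=1) weight 2/81
  (Y=1, Z=2, X=2) weight 2/81
  (Y=1, Z=2, X=3) weight 2/81
  (Y=2, Z=1, X=0) weight 1/27
  … 11 more
Group by Z:
  weight(Z=0) = 2/9
  weight(Z=1) = 1/9
  weight(Z=2) = 2/9
Total weight = 2/9 + 1/9 + 2/9 = 5/9
P(Z=0 | obs) = 2/9 / 5/9 = 2/5
P(Z=1 | obs) = 1/9 / 5/9 = 1/5
P(Z=2 | obs) = 2/9 / 5/9 = 2/5

P(Z = 1 | obs) = 1/5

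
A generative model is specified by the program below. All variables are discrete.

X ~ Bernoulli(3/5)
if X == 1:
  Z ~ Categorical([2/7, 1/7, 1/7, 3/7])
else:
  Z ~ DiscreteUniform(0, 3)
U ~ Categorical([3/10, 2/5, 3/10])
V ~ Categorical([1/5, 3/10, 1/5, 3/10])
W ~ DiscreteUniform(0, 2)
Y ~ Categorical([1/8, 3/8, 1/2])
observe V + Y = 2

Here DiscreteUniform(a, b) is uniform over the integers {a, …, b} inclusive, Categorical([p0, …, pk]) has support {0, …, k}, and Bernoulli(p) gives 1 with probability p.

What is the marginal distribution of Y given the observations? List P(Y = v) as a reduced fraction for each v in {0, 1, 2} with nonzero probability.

P(Y=0) = 2/19, P(Y=1) = 9/19, P(Y=2) = 8/19

Enumerate traces; 216 have nonzero weight after conditioning:
  (X=0, Z=0, U=0, V=0, W=0, Y=2) weight 1/1000
  (X=0, Z=0, U=0, V=0, W=1, Y=2) weight 1/1000
  (X=0, Z=0, U=0, V=0, W=2, Y=2) weight 1/1000
  (X=0, Z=0, U=0, V=1, W=0, Y=1) weight 9/8000
  (X=0, Z=0, U=0, V=1, W=1, Y=1) weight 9/8000
  (X=0, Z=0, U=0, V=1, W=2, Y=1) weight 9/8000
  (X=0, Z=0, U=0, V=2, W=0, Y=0) weight 1/4000
  (X=0, Z=0, U=0, V=2, W=1, Y=0) weight 1/4000
  … 208 more
Group by Y:
  weight(Y=0) = 1/40
  weight(Y=1) = 9/80
  weight(Y=2) = 1/10
Total weight = 1/40 + 9/80 + 1/10 = 19/80
P(Y=0 | obs) = 1/40 / 19/80 = 2/19
P(Y=1 | obs) = 9/80 / 19/80 = 9/19
P(Y=2 | obs) = 1/10 / 19/80 = 8/19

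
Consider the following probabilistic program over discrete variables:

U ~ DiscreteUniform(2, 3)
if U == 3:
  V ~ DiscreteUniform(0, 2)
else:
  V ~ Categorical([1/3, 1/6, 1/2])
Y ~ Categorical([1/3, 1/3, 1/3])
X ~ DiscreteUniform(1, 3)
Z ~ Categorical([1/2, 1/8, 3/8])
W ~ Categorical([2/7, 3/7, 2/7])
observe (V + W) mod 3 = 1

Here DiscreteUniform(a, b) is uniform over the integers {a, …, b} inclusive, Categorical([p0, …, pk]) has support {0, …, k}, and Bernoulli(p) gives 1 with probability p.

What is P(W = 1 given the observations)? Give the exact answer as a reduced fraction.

Enumerate traces; 162 have nonzero weight after conditioning:
  (U=2, V=0, Y=0, X=1, Z=0, W=1) weight 1/252
  (U=2, V=0, Y=0, X=1, Z=1, W=1) weight 1/1008
  (U=2, V=0, Y=0, X=1, Z=2, W=1) weight 1/336
  (U=2, V=0, Y=0, X=2, Z=0, W=1) weight 1/252
  (U=2, V=0, Y=0, X=2, Z=1, W=1) weight 1/1008
  (U=2, V=0, Y=0, X=2, Z=2, W=1) weight 1/336
  (U=2, V=0, Y=0, X=3, Z=0, W=1) weight 1/252
  (U=2, V=0, Y=0, X=3, Z=1, W=1) weight 1/1008
  (U=2, V=1, Y=0, X=1, Z=0, W=0) weight 1/756
  (U=2, V=2, Y=0, X=1, Z=0, W=2) weight 1/252
  … 152 more
Group by W:
  weight(W=0) = 1/14
  weight(W=1) = 1/7
  weight(W=2) = 5/42
Total weight = 1/14 + 1/7 + 5/42 = 1/3
P(W=0 | obs) = 1/14 / 1/3 = 3/14
P(W=1 | obs) = 1/7 / 1/3 = 3/7
P(W=2 | obs) = 5/42 / 1/3 = 5/14

P(W = 1 | obs) = 3/7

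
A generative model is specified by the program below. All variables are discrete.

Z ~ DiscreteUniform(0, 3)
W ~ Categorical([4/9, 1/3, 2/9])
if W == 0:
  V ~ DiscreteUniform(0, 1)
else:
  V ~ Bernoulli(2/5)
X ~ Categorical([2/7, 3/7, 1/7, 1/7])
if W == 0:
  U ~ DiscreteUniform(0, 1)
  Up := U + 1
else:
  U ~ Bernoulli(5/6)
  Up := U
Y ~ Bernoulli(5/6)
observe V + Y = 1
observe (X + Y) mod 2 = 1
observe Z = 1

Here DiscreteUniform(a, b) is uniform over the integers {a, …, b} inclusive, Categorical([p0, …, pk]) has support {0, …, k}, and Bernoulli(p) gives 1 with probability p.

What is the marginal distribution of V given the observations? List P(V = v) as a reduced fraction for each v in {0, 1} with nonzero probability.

P(V=0) = 75/91, P(V=1) = 16/91

Enumerate traces; 24 have nonzero weight after conditioning:
  (Z=1, W=0, V=0, X=0, U=0, Y=1) weight 5/756
  (Z=1, W=0, V=0, X=0, U=1, Y=1) weight 5/756
  (Z=1, W=0, V=0, X=2, U=0, Y=1) weight 5/1512
  (Z=1, W=0, V=0, X=2, U=1, Y=1) weight 5/1512
  (Z=1, W=0, V=1, X=1, U=0, Y=0) weight 1/504
  (Z=1, W=0, V=1, X=1, U=1, Y=0) weight 1/504
  (Z=1, W=0, V=1, X=3, U=0, Y=0) weight 1/1512
  (Z=1, W=0, V=1, X=3, U=1, Y=0) weight 1/1512
  … 16 more
Group by V:
  weight(V=0) = 25/504
  weight(V=1) = 2/189
Total weight = 25/504 + 2/189 = 13/216
P(V=0 | obs) = 25/504 / 13/216 = 75/91
P(V=1 | obs) = 2/189 / 13/216 = 16/91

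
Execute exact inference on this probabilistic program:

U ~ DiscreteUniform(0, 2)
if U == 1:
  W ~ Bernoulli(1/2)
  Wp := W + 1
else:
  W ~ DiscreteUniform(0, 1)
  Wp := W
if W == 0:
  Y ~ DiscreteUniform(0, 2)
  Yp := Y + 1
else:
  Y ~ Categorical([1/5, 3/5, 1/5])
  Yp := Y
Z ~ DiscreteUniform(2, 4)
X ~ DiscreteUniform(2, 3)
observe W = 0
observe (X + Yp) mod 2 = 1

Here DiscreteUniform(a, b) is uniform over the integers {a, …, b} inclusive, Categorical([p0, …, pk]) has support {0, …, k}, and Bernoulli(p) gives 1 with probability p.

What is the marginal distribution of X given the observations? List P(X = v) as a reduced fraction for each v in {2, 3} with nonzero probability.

Enumerate traces; 27 have nonzero weight after conditioning:
  (U=0, W=0, Y=0, Z=2, X=2) weight 1/108
  (U=0, W=0, Y=0, Z=3, X=2) weight 1/108
  (U=0, W=0, Y=0, Z=4, X=2) weight 1/108
  (U=0, W=0, Y=1, Z=2, X=3) weight 1/108
  (U=0, W=0, Y=1, Z=3, X=3) weight 1/108
  (U=0, W=0, Y=1, Z=4, X=3) weight 1/108
  (U=0, W=0, Y=2, Z=2, X=2) weight 1/108
  (U=0, W=0, Y=2, Z=3, X=2) weight 1/108
  … 19 more
Group by X:
  weight(X=2) = 1/6
  weight(X=3) = 1/12
Total weight = 1/6 + 1/12 = 1/4
P(X=2 | obs) = 1/6 / 1/4 = 2/3
P(X=3 | obs) = 1/12 / 1/4 = 1/3

P(X=2) = 2/3, P(X=3) = 1/3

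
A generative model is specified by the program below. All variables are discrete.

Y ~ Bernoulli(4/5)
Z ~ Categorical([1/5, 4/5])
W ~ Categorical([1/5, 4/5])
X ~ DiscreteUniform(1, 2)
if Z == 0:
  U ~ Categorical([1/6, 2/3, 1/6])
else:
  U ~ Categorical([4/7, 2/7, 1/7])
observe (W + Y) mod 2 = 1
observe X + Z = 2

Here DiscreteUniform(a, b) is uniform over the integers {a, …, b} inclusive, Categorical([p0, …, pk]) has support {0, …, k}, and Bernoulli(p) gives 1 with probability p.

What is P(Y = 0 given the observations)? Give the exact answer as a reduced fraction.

P(Y = 0 | obs) = 1/2

Enumerate traces; 12 have nonzero weight after conditioning:
  (Y=0, Z=0, W=1, X=2, U=0) weight 1/375
  (Y=0, Z=0, W=1, X=2, U=1) weight 4/375
  (Y=0, Z=0, W=1, X=2, U=2) weight 1/375
  (Y=0, Z=1, W=1, X=1, U=0) weight 32/875
  (Y=0, Z=1, W=1, X=1, U=1) weight 16/875
  (Y=0, Z=1, W=1, X=1, U=2) weight 8/875
  (Y=1, Z=0, W=0, X=2, U=0) weight 1/375
  (Y=1, Z=0, W=0, X=2, U=1) weight 4/375
  … 4 more
Group by Y:
  weight(Y=0) = 2/25
  weight(Y=1) = 2/25
Total weight = 2/25 + 2/25 = 4/25
P(Y=0 | obs) = 2/25 / 4/25 = 1/2
P(Y=1 | obs) = 2/25 / 4/25 = 1/2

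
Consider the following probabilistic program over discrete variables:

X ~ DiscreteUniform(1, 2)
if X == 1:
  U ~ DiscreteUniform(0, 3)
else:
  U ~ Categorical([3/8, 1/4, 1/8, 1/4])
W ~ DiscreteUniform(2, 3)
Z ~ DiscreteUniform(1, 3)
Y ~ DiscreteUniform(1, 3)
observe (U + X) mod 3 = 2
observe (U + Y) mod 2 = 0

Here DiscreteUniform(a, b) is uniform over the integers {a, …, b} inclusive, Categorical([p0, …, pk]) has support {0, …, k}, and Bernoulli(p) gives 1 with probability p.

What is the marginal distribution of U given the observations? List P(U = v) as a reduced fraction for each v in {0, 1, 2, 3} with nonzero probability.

P(U=0) = 3/11, P(U=1) = 4/11, P(U=3) = 4/11

Enumerate traces; 30 have nonzero weight after conditioning:
  (X=1, U=1, W=2, Z=1, Y=1) weight 1/144
  (X=1, U=1, W=2, Z=1, Y=3) weight 1/144
  (X=1, U=1, W=2, Z=2, Y=1) weight 1/144
  (X=1, U=1, W=2, Z=2, Y=3) weight 1/144
  (X=1, U=1, W=2, Z=3, Y=1) weight 1/144
  (X=1, U=1, W=2, Z=3, Y=3) weight 1/144
  (X=1, U=1, W=3, Z=1, Y=1) weight 1/144
  (X=1, U=1, W=3, Z=1, Y=3) weight 1/144
  (X=2, U=0, W=2, Z=1, Y=2) weight 1/96
  (X=2, U=3, W=2, Z=1, Y=1) weight 1/144
  … 20 more
Group by U:
  weight(U=0) = 1/16
  weight(U=1) = 1/12
  weight(U=3) = 1/12
Total weight = 1/16 + 1/12 + 1/12 = 11/48
P(U=0 | obs) = 1/16 / 11/48 = 3/11
P(U=1 | obs) = 1/12 / 11/48 = 4/11
P(U=3 | obs) = 1/12 / 11/48 = 4/11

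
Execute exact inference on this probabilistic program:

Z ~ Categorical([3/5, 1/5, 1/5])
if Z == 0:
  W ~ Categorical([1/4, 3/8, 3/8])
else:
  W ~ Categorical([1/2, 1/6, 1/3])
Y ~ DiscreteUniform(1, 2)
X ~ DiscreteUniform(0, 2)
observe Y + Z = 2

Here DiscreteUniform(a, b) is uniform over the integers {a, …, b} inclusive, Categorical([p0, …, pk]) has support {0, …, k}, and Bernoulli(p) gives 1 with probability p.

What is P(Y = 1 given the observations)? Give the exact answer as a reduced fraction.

Enumerate traces; 18 have nonzero weight after conditioning:
  (Z=0, W=0, Y=2, X=0) weight 1/40
  (Z=0, W=0, Y=2, X=1) weight 1/40
  (Z=0, W=0, Y=2, X=2) weight 1/40
  (Z=0, W=1, Y=2, X=0) weight 3/80
  (Z=0, W=1, Y=2, X=1) weight 3/80
  (Z=0, W=1, Y=2, X=2) weight 3/80
  (Z=0, W=2, Y=2, X=0) weight 3/80
  (Z=0, W=2, Y=2, X=1) weight 3/80
  (Z=1, W=0, Y=1, X=0) weight 1/60
  … 9 more
Group by Y:
  weight(Y=1) = 1/10
  weight(Y=2) = 3/10
Total weight = 1/10 + 3/10 = 2/5
P(Y=1 | obs) = 1/10 / 2/5 = 1/4
P(Y=2 | obs) = 3/10 / 2/5 = 3/4

P(Y = 1 | obs) = 1/4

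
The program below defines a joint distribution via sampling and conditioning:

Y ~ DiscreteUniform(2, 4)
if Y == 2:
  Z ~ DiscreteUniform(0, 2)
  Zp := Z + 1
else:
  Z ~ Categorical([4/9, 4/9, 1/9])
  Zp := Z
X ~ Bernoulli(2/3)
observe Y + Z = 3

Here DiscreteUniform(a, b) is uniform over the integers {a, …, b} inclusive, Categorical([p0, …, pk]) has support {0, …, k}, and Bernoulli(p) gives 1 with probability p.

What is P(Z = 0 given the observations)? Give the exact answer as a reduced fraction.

P(Z = 0 | obs) = 4/7

Enumerate traces; 4 have nonzero weight after conditioning:
  (Y=2, Z=1, X=0) weight 1/27
  (Y=2, Z=1, X=1) weight 2/27
  (Y=3, Z=0, X=0) weight 4/81
  (Y=3, Z=0, X=1) weight 8/81
Group by Z:
  weight(Z=0) = 4/27
  weight(Z=1) = 1/9
Total weight = 4/27 + 1/9 = 7/27
P(Z=0 | obs) = 4/27 / 7/27 = 4/7
P(Z=1 | obs) = 1/9 / 7/27 = 3/7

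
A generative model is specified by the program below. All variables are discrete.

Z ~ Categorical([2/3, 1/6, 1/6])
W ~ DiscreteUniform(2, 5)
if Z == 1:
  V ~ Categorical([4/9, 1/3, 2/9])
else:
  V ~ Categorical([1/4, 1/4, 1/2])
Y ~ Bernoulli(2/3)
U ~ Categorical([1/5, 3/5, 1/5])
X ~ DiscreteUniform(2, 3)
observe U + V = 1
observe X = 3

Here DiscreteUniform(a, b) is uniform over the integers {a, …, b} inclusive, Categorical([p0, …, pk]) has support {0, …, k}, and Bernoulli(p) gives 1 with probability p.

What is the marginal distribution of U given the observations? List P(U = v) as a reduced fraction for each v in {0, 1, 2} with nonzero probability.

Enumerate traces; 48 have nonzero weight after conditioning:
  (Z=0, W=2, V=0, Y=0, U=1, X=3) weight 1/240
  (Z=0, W=2, V=0, Y=1, U=1, X=3) weight 1/120
  (Z=0, W=2, V=1, Y=0, U=0, X=3) weight 1/720
  (Z=0, W=2, V=1, Y=1, U=0, X=3) weight 1/360
  (Z=0, W=3, V=0, Y=0, U=1, X=3) weight 1/240
  (Z=0, W=3, V=0, Y=1, U=1, X=3) weight 1/120
  (Z=0, W=3, V=1, Y=0, U=0, X=3) weight 1/720
  (Z=0, W=3, V=1, Y=1, U=0, X=3) weight 1/360
  … 40 more
Group by U:
  weight(U=0) = 19/720
  weight(U=1) = 61/720
Total weight = 19/720 + 61/720 = 1/9
P(U=0 | obs) = 19/720 / 1/9 = 19/80
P(U=1 | obs) = 61/720 / 1/9 = 61/80

P(U=0) = 19/80, P(U=1) = 61/80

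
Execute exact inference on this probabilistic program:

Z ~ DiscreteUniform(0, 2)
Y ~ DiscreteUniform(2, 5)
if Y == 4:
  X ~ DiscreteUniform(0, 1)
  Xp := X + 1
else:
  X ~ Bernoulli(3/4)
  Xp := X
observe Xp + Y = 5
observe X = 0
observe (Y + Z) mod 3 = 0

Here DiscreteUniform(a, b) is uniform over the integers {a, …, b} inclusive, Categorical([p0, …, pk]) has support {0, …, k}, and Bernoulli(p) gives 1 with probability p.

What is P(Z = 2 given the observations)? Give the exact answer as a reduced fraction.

P(Z = 2 | obs) = 2/3

Enumerate traces; 2 have nonzero weight after conditioning:
  (Z=1, Y=5, X=0) weight 1/48
  (Z=2, Y=4, X=0) weight 1/24
Group by Z:
  weight(Z=1) = 1/48
  weight(Z=2) = 1/24
Total weight = 1/48 + 1/24 = 1/16
P(Z=1 | obs) = 1/48 / 1/16 = 1/3
P(Z=2 | obs) = 1/24 / 1/16 = 2/3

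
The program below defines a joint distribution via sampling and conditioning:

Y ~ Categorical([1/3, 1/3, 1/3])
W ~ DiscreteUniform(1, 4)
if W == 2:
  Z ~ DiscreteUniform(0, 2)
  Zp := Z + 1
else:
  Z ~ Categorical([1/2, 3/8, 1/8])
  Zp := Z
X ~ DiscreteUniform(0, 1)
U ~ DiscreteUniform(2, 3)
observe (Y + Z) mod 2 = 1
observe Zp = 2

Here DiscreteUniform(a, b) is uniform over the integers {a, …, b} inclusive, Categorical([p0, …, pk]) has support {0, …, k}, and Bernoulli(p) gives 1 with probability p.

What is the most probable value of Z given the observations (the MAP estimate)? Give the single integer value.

argmax_v P(Z = v | obs) = 1

Enumerate traces; 20 have nonzero weight after conditioning:
  (Y=0, W=2, Z=1, X=0, U=2) weight 1/144
  (Y=0, W=2, Z=1, X=0, U=3) weight 1/144
  (Y=0, W=2, Z=1, X=1, U=2) weight 1/144
  (Y=0, W=2, Z=1, X=1, U=3) weight 1/144
  (Y=1, W=1, Z=2, X=0, U=2) weight 1/384
  (Y=1, W=1, Z=2, X=0, U=3) weight 1/384
  (Y=1, W=1, Z=2, X=1, U=2) weight 1/384
  (Y=1, W=1, Z=2, X=1, U=3) weight 1/384
  … 12 more
Group by Z:
  weight(Z=1) = 1/18
  weight(Z=2) = 1/32
Total weight = 1/18 + 1/32 = 25/288
P(Z=1 | obs) = 1/18 / 25/288 = 16/25
P(Z=2 | obs) = 1/32 / 25/288 = 9/25
argmax = 1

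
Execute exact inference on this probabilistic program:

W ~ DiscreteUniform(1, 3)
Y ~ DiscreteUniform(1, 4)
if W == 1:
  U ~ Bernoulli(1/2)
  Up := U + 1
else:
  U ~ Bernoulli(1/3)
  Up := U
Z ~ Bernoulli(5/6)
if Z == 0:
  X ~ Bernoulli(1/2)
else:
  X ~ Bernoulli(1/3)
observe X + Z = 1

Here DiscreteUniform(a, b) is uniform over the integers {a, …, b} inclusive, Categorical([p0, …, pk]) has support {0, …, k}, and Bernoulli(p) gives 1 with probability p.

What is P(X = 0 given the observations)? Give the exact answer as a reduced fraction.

P(X = 0 | obs) = 20/23

Enumerate traces; 48 have nonzero weight after conditioning:
  (W=1, Y=1, U=0, Z=0, X=1) weight 1/288
  (W=1, Y=1, U=0, Z=1, X=0) weight 5/216
  (W=1, Y=1, U=1, Z=0, X=1) weight 1/288
  (W=1, Y=1, U=1, Z=1, X=0) weight 5/216
  (W=1, Y=2, U=0, Z=0, X=1) weight 1/288
  (W=1, Y=2, U=0, Z=1, X=0) weight 5/216
  (W=1, Y=2, U=1, Z=0, X=1) weight 1/288
  (W=1, Y=2, U=1, Z=1, X=0) weight 5/216
  … 40 more
Group by X:
  weight(X=0) = 5/9
  weight(X=1) = 1/12
Total weight = 5/9 + 1/12 = 23/36
P(X=0 | obs) = 5/9 / 23/36 = 20/23
P(X=1 | obs) = 1/12 / 23/36 = 3/23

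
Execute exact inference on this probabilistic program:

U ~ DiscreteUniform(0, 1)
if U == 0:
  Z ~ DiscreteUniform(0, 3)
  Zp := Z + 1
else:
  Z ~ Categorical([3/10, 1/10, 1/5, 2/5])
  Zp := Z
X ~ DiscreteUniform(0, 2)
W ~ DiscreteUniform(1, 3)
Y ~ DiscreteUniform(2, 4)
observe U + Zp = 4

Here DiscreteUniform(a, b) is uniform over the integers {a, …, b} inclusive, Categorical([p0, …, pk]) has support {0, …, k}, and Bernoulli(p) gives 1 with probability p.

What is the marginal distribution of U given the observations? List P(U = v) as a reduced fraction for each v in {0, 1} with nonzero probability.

Enumerate traces; 54 have nonzero weight after conditioning:
  (U=0, Z=3, X=0, W=1, Y=2) weight 1/216
  (U=0, Z=3, X=0, W=1, Y=3) weight 1/216
  (U=0, Z=3, X=0, W=1, Y=4) weight 1/216
  (U=0, Z=3, X=0, W=2, Y=2) weight 1/216
  (U=0, Z=3, X=0, W=2, Y=3) weight 1/216
  (U=0, Z=3, X=0, W=2, Y=4) weight 1/216
  (U=0, Z=3, X=0, W=3, Y=2) weight 1/216
  (U=0, Z=3, X=0, W=3, Y=3) weight 1/216
  (U=1, Z=3, X=0, W=1, Y=2) weight 1/135
  … 45 more
Group by U:
  weight(U=0) = 1/8
  weight(U=1) = 1/5
Total weight = 1/8 + 1/5 = 13/40
P(U=0 | obs) = 1/8 / 13/40 = 5/13
P(U=1 | obs) = 1/5 / 13/40 = 8/13

P(U=0) = 5/13, P(U=1) = 8/13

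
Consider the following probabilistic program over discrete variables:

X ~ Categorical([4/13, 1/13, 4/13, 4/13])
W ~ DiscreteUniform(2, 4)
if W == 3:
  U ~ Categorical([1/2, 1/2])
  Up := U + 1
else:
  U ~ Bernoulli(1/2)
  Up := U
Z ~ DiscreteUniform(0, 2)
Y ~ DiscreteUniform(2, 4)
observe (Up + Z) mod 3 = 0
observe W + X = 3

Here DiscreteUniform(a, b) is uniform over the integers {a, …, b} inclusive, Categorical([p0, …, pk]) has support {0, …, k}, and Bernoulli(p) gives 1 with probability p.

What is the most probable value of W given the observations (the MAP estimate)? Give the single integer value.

Enumerate traces; 12 have nonzero weight after conditioning:
  (X=0, W=3, U=0, Z=2, Y=2) weight 2/351
  (X=0, W=3, U=0, Z=2, Y=3) weight 2/351
  (X=0, W=3, U=0, Z=2, Y=4) weight 2/351
  (X=0, W=3, U=1, Z=1, Y=2) weight 2/351
  (X=0, W=3, U=1, Z=1, Y=3) weight 2/351
  (X=0, W=3, U=1, Z=1, Y=4) weight 2/351
  (X=1, W=2, U=0, Z=0, Y=2) weight 1/702
  (X=1, W=2, U=0, Z=0, Y=3) weight 1/702
  … 4 more
Group by W:
  weight(W=2) = 1/117
  weight(W=3) = 4/117
Total weight = 1/117 + 4/117 = 5/117
P(W=2 | obs) = 1/117 / 5/117 = 1/5
P(W=3 | obs) = 4/117 / 5/117 = 4/5
argmax = 3

argmax_v P(W = v | obs) = 3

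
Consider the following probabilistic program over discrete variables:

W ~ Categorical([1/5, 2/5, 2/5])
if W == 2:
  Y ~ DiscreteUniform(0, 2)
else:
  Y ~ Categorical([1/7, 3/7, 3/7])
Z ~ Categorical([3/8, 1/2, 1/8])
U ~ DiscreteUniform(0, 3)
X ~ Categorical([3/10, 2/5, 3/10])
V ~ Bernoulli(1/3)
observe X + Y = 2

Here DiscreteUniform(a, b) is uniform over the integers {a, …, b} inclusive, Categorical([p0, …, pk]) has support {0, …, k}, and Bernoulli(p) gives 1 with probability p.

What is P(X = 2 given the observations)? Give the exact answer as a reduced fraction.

P(X = 2 | obs) = 69/356

Enumerate traces; 216 have nonzero weight after conditioning:
  (W=0, Y=0, Z=0, U=0, X=2, V=0) weight 3/5600
  (W=0, Y=0, Z=0, U=0, X=2, V=1) weight 3/11200
  (W=0, Y=0, Z=0, U=1, X=2, V=0) weight 3/5600
  (W=0, Y=0, Z=0, U=1, X=2, V=1) weight 3/11200
  (W=0, Y=0, Z=0, U=2, X=2, V=0) weight 3/5600
  (W=0, Y=0, Z=0, U=2, X=2, V=1) weight 3/11200
  (W=0, Y=0, Z=0, U=3, X=2, V=0) weight 3/5600
  (W=0, Y=0, Z=0, U=3, X=2, V=1) weight 3/11200
  (W=0, Y=1, Z=0, U=0, X=1, V=0) weight 3/1400
  (W=0, Y=2, Z=0, U=0, X=0, V=0) weight 9/5600
  … 206 more
Group by X:
  weight(X=0) = 41/350
  weight(X=1) = 82/525
  weight(X=2) = 23/350
Total weight = 41/350 + 82/525 + 23/350 = 178/525
P(X=0 | obs) = 41/350 / 178/525 = 123/356
P(X=1 | obs) = 82/525 / 178/525 = 41/89
P(X=2 | obs) = 23/350 / 178/525 = 69/356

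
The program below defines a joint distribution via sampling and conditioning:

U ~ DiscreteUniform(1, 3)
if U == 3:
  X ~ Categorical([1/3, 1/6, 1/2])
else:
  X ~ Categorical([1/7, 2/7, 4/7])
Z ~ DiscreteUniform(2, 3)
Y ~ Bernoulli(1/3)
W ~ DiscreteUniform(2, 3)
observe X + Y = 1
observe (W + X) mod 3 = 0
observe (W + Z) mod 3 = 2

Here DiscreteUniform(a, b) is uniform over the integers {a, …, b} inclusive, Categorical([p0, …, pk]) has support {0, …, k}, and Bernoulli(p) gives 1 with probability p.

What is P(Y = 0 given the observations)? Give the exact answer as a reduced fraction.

Enumerate traces; 6 have nonzero weight after conditioning:
  (U=1, X=0, Z=2, Y=1, W=3) weight 1/252
  (U=1, X=1, Z=3, Y=0, W=2) weight 1/63
  (U=2, X=0, Z=2, Y=1, W=3) weight 1/252
  (U=2, X=1, Z=3, Y=0, W=2) weight 1/63
  (U=3, X=0, Z=2, Y=1, W=3) weight 1/108
  (U=3, X=1, Z=3, Y=0, W=2) weight 1/108
Group by Y:
  weight(Y=0) = 31/756
  weight(Y=1) = 13/756
Total weight = 31/756 + 13/756 = 11/189
P(Y=0 | obs) = 31/756 / 11/189 = 31/44
P(Y=1 | obs) = 13/756 / 11/189 = 13/44

P(Y = 0 | obs) = 31/44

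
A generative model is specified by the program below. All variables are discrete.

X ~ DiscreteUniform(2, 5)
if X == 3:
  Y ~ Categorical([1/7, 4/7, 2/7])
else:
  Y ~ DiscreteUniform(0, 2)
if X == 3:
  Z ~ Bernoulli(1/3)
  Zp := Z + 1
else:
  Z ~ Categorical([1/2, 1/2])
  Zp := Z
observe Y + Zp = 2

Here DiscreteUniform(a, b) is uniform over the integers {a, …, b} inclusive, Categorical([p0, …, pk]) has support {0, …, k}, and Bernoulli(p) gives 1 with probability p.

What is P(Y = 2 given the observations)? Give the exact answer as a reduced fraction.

Enumerate traces; 8 have nonzero weight after conditioning:
  (X=2, Y=1, Z=1) weight 1/24
  (X=2, Y=2, Z=0) weight 1/24
  (X=3, Y=0, Z=1) weight 1/84
  (X=3, Y=1, Z=0) weight 2/21
  (X=4, Y=1, Z=1) weight 1/24
  (X=4, Y=2, Z=0) weight 1/24
  (X=5, Y=1, Z=1) weight 1/24
  (X=5, Y=2, Z=0) weight 1/24
Group by Y:
  weight(Y=0) = 1/84
  weight(Y=1) = 37/168
  weight(Y=2) = 1/8
Total weight = 1/84 + 37/168 + 1/8 = 5/14
P(Y=0 | obs) = 1/84 / 5/14 = 1/30
P(Y=1 | obs) = 37/168 / 5/14 = 37/60
P(Y=2 | obs) = 1/8 / 5/14 = 7/20

P(Y = 2 | obs) = 7/20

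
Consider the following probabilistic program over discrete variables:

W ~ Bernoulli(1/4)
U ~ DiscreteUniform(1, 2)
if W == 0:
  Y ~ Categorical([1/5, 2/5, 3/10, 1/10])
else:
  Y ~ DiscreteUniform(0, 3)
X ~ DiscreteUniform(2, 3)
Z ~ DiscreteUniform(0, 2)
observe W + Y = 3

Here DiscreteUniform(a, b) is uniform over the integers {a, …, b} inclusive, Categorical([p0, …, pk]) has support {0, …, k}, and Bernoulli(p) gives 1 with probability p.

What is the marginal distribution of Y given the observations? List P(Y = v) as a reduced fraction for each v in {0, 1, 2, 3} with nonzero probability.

P(Y=2) = 5/11, P(Y=3) = 6/11

Enumerate traces; 24 have nonzero weight after conditioning:
  (W=0, U=1, Y=3, X=2, Z=0) weight 1/160
  (W=0, U=1, Y=3, X=2, Z=1) weight 1/160
  (W=0, U=1, Y=3, X=2, Z=2) weight 1/160
  (W=0, U=1, Y=3, X=3, Z=0) weight 1/160
  (W=0, U=1, Y=3, X=3, Z=1) weight 1/160
  (W=0, U=1, Y=3, X=3, Z=2) weight 1/160
  (W=0, U=2, Y=3, X=2, Z=0) weight 1/160
  (W=0, U=2, Y=3, X=2, Z=1) weight 1/160
  (W=1, U=1, Y=2, X=2, Z=0) weight 1/192
  … 15 more
Group by Y:
  weight(Y=2) = 1/16
  weight(Y=3) = 3/40
Total weight = 1/16 + 3/40 = 11/80
P(Y=2 | obs) = 1/16 / 11/80 = 5/11
P(Y=3 | obs) = 3/40 / 11/80 = 6/11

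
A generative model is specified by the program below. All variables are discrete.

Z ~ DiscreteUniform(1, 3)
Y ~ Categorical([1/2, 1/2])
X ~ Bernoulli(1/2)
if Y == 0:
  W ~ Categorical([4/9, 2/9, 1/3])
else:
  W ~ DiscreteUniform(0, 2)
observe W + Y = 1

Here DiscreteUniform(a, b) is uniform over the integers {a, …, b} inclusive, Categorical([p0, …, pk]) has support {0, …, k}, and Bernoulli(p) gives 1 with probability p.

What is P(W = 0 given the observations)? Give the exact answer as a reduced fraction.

P(W = 0 | obs) = 3/5

Enumerate traces; 12 have nonzero weight after conditioning:
  (Z=1, Y=0, X=0, W=1) weight 1/54
  (Z=1, Y=0, X=1, W=1) weight 1/54
  (Z=1, Y=1, X=0, W=0) weight 1/36
  (Z=1, Y=1, X=1, W=0) weight 1/36
  (Z=2, Y=0, X=0, W=1) weight 1/54
  (Z=2, Y=0, X=1, W=1) weight 1/54
  (Z=2, Y=1, X=0, W=0) weight 1/36
  (Z=2, Y=1, X=1, W=0) weight 1/36
  … 4 more
Group by W:
  weight(W=0) = 1/6
  weight(W=1) = 1/9
Total weight = 1/6 + 1/9 = 5/18
P(W=0 | obs) = 1/6 / 5/18 = 3/5
P(W=1 | obs) = 1/9 / 5/18 = 2/5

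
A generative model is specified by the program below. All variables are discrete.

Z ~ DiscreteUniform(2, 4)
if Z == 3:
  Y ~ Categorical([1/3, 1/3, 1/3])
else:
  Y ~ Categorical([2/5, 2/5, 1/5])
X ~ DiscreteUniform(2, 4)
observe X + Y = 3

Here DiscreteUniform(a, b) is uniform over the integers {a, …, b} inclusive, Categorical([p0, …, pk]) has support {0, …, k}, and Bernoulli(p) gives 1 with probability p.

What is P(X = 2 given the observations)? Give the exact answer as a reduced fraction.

Enumerate traces; 6 have nonzero weight after conditioning:
  (Z=2, Y=0, X=3) weight 2/45
  (Z=2, Y=1, X=2) weight 2/45
  (Z=3, Y=0, X=3) weight 1/27
  (Z=3, Y=1, X=2) weight 1/27
  (Z=4, Y=0, X=3) weight 2/45
  (Z=4, Y=1, X=2) weight 2/45
Group by X:
  weight(X=2) = 17/135
  weight(X=3) = 17/135
Total weight = 17/135 + 17/135 = 34/135
P(X=2 | obs) = 17/135 / 34/135 = 1/2
P(X=3 | obs) = 17/135 / 34/135 = 1/2

P(X = 2 | obs) = 1/2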